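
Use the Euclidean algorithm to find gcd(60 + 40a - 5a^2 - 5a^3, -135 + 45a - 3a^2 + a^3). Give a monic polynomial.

-3 + a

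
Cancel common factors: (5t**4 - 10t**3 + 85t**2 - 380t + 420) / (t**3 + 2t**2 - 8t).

Euclidean algorithm in ℚ[t]:
  5t**4 - 10t**3 + 85t**2 - 380t + 420 = (5t - 20)(t**3 + 2t**2 - 8t) + (165t**2 - 540t + 420)
  t**3 + 2t**2 - 8t = ((1/165)t + 58/1815)(165t**2 - 540t + 420) + ((812/121)t - 1624/121)
  165t**2 - 540t + 420 = ((19965/812)t - 1815/58)((812/121)t - 1624/121) + (0)
Last nonzero remainder: (812/121)t - 1624/121. Dividing through by 812/121 gives the monic gcd t - 2.
Cancel t - 2 from numerator and denominator to get the reduced form.

(5t**3 + 85t - 210)/(t**2 + 4t)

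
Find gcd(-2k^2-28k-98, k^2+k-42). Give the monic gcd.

Euclidean algorithm in ℚ[k]:
  -2k^2-28k-98 = (-2)(k^2+k-42) + (-26k-182)
  k^2+k-42 = (-(1/26)k+3/13)(-26k-182) + (0)
Last nonzero remainder: -26k-182. Dividing through by -26 gives the monic gcd k+7.

k+7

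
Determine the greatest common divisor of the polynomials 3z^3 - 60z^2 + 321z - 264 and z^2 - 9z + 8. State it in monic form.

z^2 - 9z + 8

Euclidean algorithm in ℚ[z]:
  3z^3 - 60z^2 + 321z - 264 = (3z - 33)(z^2 - 9z + 8) + (0)
The last nonzero remainder z^2 - 9z + 8 is already monic.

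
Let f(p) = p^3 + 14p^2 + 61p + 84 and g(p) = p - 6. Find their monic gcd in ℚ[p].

Repeated division with remainder:
  p^3 + 14p^2 + 61p + 84 = (p^2 + 20p + 181)(p - 6) + (1170)
  p - 6 = ((1/1170)p - 1/195)(1170) + (0)
The last nonzero remainder is the constant 1170, so the polynomials are coprime and gcd = 1.

1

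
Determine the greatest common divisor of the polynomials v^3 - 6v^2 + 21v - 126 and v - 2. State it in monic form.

By polynomial division,
  v^3 - 6v^2 + 21v - 126 = (v^2 - 4v + 13)(v - 2) + (-100)
  v - 2 = (-(1/100)v + 1/50)(-100) + (0)
The last nonzero remainder is the constant -100, so the polynomials are coprime and gcd = 1.

1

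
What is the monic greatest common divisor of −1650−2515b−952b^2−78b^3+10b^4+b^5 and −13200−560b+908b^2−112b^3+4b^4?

−30−7b+b^2

Apply the Euclidean algorithm:
  b^5+10b^4−78b^3−952b^2−2515b−1650 = ((1/4)b+19/2)(4b^4−112b^3+908b^2−560b−13200) + (759b^3−9438b^2+6105b+123750)
  4b^4−112b^3+908b^2−560b−13200 = ((4/759)b−1432/17457)(759b^3−9438b^2+6105b+123750) + ((53760/529)b^2−(376320/529)b−1612800/529)
  759b^3−9438b^2+6105b+123750 = ((133837/17920)b−145475/3584)((53760/529)b^2−(376320/529)b−1612800/529) + (0)
Last nonzero remainder: (53760/529)b^2−(376320/529)b−1612800/529. Dividing through by 53760/529 gives the monic gcd b^2−7b−30.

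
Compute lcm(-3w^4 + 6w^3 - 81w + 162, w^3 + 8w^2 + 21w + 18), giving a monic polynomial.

By polynomial division,
  -3w^4 + 6w^3 - 81w + 162 = (-3w + 30)(w^3 + 8w^2 + 21w + 18) + (-177w^2 - 657w - 378)
  w^3 + 8w^2 + 21w + 18 = (-(1/177)w - 253/10443)(-177w^2 - 657w - 378) + ((10260/3481)w + 30780/3481)
  -177w^2 - 657w - 378 = (-(205379/3420)w - 24367/570)((10260/3481)w + 30780/3481) + (0)
Last nonzero remainder: (10260/3481)w + 30780/3481. Dividing through by 10260/3481 gives the monic gcd w + 3.
Then lcm(f, g) = f·g / gcd(f, g); expanding and making the result monic gives the answer.

w^6 + 3w^5 - 4w^4 + 15w^3 + 81w^2 - 108w - 324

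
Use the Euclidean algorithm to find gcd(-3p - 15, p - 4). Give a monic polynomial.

By polynomial division,
  -3p - 15 = (-3)(p - 4) + (-27)
  p - 4 = (-(1/27)p + 4/27)(-27) + (0)
The last nonzero remainder is the constant -27, so the polynomials are coprime and gcd = 1.

1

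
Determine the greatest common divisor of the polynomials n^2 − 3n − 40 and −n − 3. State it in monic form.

1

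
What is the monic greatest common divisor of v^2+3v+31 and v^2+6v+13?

Repeated division with remainder:
  v^2+3v+31 = (v^2+6v+13) + (-3v+18)
  v^2+6v+13 = (-(1/3)v-4)(-3v+18) + (85)
  -3v+18 = (-(3/85)v+18/85)(85) + (0)
The last nonzero remainder is the constant 85, so the polynomials are coprime and gcd = 1.

1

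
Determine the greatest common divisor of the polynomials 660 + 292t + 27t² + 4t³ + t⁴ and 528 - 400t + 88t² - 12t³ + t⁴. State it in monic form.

Repeated division with remainder:
  t⁴ + 4t³ + 27t² + 292t + 660 = (t⁴ - 12t³ + 88t² - 400t + 528) + (16t³ - 61t² + 692t + 132)
  t⁴ - 12t³ + 88t² - 400t + 528 = ((1/16)t - 131/256)(16t³ - 61t² + 692t + 132) + ((3465/256)t² - (3465/64)t + 38115/64)
  16t³ - 61t² + 692t + 132 = ((4096/3465)t + 256/1155)((3465/256)t² - (3465/64)t + 38115/64) + (0)
Last nonzero remainder: (3465/256)t² - (3465/64)t + 38115/64. Dividing through by 3465/256 gives the monic gcd t² - 4t + 44.

44 - 4t + t²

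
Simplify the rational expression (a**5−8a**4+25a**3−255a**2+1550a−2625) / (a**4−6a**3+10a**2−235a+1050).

(a**2−8a+15)/(a−6)

Euclidean algorithm in ℚ[a]:
  a**5−8a**4+25a**3−255a**2+1550a−2625 = (a−2)(a**4−6a**3+10a**2−235a+1050) + (3a**3+30a−525)
  a**4−6a**3+10a**2−235a+1050 = ((1/3)a−2)(3a**3+30a−525) + (0)
Last nonzero remainder: 3a**3+30a−525. Dividing through by 3 gives the monic gcd a**3+10a−175.
Cancel a**3+10a−175 from numerator and denominator to get the reduced form.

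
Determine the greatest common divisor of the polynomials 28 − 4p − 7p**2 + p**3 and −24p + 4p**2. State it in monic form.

Apply the Euclidean algorithm:
  p**3 − 7p**2 − 4p + 28 = ((1/4)p − 1/4)(4p**2 − 24p) + (−10p + 28)
  4p**2 − 24p = (−(2/5)p + 32/25)(−10p + 28) + (−896/25)
  −10p + 28 = ((125/448)p − 25/32)(−896/25) + (0)
The last nonzero remainder is the constant −896/25, so the polynomials are coprime and gcd = 1.

1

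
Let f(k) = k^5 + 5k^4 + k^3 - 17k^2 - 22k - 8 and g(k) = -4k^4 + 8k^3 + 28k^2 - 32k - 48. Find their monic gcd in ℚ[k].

k^2 - k - 2

Repeated division with remainder:
  k^5 + 5k^4 + k^3 - 17k^2 - 22k - 8 = (-(1/4)k - 7/4)(-4k^4 + 8k^3 + 28k^2 - 32k - 48) + (22k^3 + 24k^2 - 90k - 92)
  -4k^4 + 8k^3 + 28k^2 - 32k - 48 = (-(2/11)k + 68/121)(22k^3 + 24k^2 - 90k - 92) + (-(224/121)k^2 + (224/121)k + 448/121)
  22k^3 + 24k^2 - 90k - 92 = (-(1331/112)k - 2783/112)(-(224/121)k^2 + (224/121)k + 448/121) + (0)
Last nonzero remainder: -(224/121)k^2 + (224/121)k + 448/121. Dividing through by -224/121 gives the monic gcd k^2 - k - 2.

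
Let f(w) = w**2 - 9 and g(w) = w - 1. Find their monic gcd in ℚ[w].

By polynomial division,
  w**2 - 9 = (w + 1)(w - 1) + (-8)
  w - 1 = (-(1/8)w + 1/8)(-8) + (0)
The last nonzero remainder is the constant -8, so the polynomials are coprime and gcd = 1.

1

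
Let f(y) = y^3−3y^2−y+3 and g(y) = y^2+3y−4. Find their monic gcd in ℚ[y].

y−1

Apply the Euclidean algorithm:
  y^3−3y^2−y+3 = (y−6)(y^2+3y−4) + (21y−21)
  y^2+3y−4 = ((1/21)y+4/21)(21y−21) + (0)
Last nonzero remainder: 21y−21. Dividing through by 21 gives the monic gcd y−1.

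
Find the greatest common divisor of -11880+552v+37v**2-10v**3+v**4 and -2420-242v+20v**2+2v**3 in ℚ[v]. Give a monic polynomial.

Repeated division with remainder:
  v**4-10v**3+37v**2+552v-11880 = ((1/2)v-10)(2v**3+20v**2-242v-2420) + (358v**2-658v-36080)
  2v**3+20v**2-242v-2420 = ((1/179)v+2119/32041)(358v**2-658v-36080) + ((98700/32041)v-1085700/32041)
  358v**2-658v-36080 = ((5735339/49350)v+5254724/4935)((98700/32041)v-1085700/32041) + (0)
Last nonzero remainder: (98700/32041)v-1085700/32041. Dividing through by 98700/32041 gives the monic gcd v-11.

-11+v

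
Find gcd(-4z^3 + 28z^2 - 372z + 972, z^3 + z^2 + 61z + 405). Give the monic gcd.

By polynomial division,
  -4z^3 + 28z^2 - 372z + 972 = (-4)(z^3 + z^2 + 61z + 405) + (32z^2 - 128z + 2592)
  z^3 + z^2 + 61z + 405 = ((1/32)z + 5/32)(32z^2 - 128z + 2592) + (0)
Last nonzero remainder: 32z^2 - 128z + 2592. Dividing through by 32 gives the monic gcd z^2 - 4z + 81.

z^2 - 4z + 81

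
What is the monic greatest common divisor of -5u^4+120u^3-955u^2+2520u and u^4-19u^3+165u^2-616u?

Apply the Euclidean algorithm:
  -5u^4+120u^3-955u^2+2520u = (-5)(u^4-19u^3+165u^2-616u) + (25u^3-130u^2-560u)
  u^4-19u^3+165u^2-616u = ((1/25)u-69/125)(25u^3-130u^2-560u) + ((2891/25)u^2-(23128/25)u)
  25u^3-130u^2-560u = ((625/2891)u+250/413)((2891/25)u^2-(23128/25)u) + (0)
Last nonzero remainder: (2891/25)u^2-(23128/25)u. Dividing through by 2891/25 gives the monic gcd u^2-8u.

u^2-8u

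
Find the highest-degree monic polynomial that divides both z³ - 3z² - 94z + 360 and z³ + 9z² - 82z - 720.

Apply the Euclidean algorithm:
  z³ - 3z² - 94z + 360 = (z³ + 9z² - 82z - 720) + (-12z² - 12z + 1080)
  z³ + 9z² - 82z - 720 = (-(1/12)z - 2/3)(-12z² - 12z + 1080) + (0)
Last nonzero remainder: -12z² - 12z + 1080. Dividing through by -12 gives the monic gcd z² + z - 90.

z² + z - 90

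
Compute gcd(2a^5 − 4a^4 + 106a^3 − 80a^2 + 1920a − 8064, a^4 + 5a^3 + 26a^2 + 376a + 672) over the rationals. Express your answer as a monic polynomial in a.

a^2 − 4a + 48

Repeated division with remainder:
  2a^5 − 4a^4 + 106a^3 − 80a^2 + 1920a − 8064 = (2a − 14)(a^4 + 5a^3 + 26a^2 + 376a + 672) + (124a^3 − 468a^2 + 5840a + 1344)
  a^4 + 5a^3 + 26a^2 + 376a + 672 = ((1/124)a + 68/961)(124a^3 − 468a^2 + 5840a + 1344) + ((11550/961)a^2 − (46200/961)a + 554400/961)
  124a^3 − 468a^2 + 5840a + 1344 = ((59582/5775)a + 1922/825)((11550/961)a^2 − (46200/961)a + 554400/961) + (0)
Last nonzero remainder: (11550/961)a^2 − (46200/961)a + 554400/961. Dividing through by 11550/961 gives the monic gcd a^2 − 4a + 48.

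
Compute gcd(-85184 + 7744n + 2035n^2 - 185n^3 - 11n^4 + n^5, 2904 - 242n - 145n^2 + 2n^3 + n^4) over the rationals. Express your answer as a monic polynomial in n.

Repeated division with remainder:
  n^5 - 11n^4 - 185n^3 + 2035n^2 + 7744n - 85184 = (n - 13)(n^4 + 2n^3 - 145n^2 - 242n + 2904) + (-14n^3 + 392n^2 + 1694n - 47432)
  n^4 + 2n^3 - 145n^2 - 242n + 2904 = (-(1/14)n - 15/7)(-14n^3 + 392n^2 + 1694n - 47432) + (816n^2 - 98736)
  -14n^3 + 392n^2 + 1694n - 47432 = (-(7/408)n + 49/102)(816n^2 - 98736) + (0)
Last nonzero remainder: 816n^2 - 98736. Dividing through by 816 gives the monic gcd n^2 - 121.

-121 + n^2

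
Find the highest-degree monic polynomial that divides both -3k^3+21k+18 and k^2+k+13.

1

By polynomial division,
  -3k^3+21k+18 = (-3k+3)(k^2+k+13) + (57k-21)
  k^2+k+13 = ((1/57)k+26/1083)(57k-21) + (4875/361)
  57k-21 = ((6859/1625)k-2527/1625)(4875/361) + (0)
The last nonzero remainder is the constant 4875/361, so the polynomials are coprime and gcd = 1.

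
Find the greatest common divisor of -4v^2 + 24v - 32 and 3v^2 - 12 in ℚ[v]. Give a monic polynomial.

Euclidean algorithm in ℚ[v]:
  -4v^2 + 24v - 32 = (-4/3)(3v^2 - 12) + (24v - 48)
  3v^2 - 12 = ((1/8)v + 1/4)(24v - 48) + (0)
Last nonzero remainder: 24v - 48. Dividing through by 24 gives the monic gcd v - 2.

v - 2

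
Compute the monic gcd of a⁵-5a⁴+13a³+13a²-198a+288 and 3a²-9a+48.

a²-3a+16

By polynomial division,
  a⁵-5a⁴+13a³+13a²-198a+288 = ((1/3)a³-(2/3)a²-3a+6)(3a²-9a+48) + (0)
Last nonzero remainder: 3a²-9a+48. Dividing through by 3 gives the monic gcd a²-3a+16.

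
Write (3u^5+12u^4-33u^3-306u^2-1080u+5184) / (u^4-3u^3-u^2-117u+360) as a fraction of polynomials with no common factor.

By polynomial division,
  3u^5+12u^4-33u^3-306u^2-1080u+5184 = (3u+21)(u^4-3u^3-u^2-117u+360) + (33u^3+66u^2+297u-2376)
  u^4-3u^3-u^2-117u+360 = ((1/33)u-5/33)(33u^3+66u^2+297u-2376) + (0)
Last nonzero remainder: 33u^3+66u^2+297u-2376. Dividing through by 33 gives the monic gcd u^3+2u^2+9u-72.
Cancel u^3+2u^2+9u-72 from numerator and denominator to get the reduced form.

(3u^2+6u-72)/(u-5)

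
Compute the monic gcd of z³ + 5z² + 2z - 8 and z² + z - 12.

z + 4

Repeated division with remainder:
  z³ + 5z² + 2z - 8 = (z + 4)(z² + z - 12) + (10z + 40)
  z² + z - 12 = ((1/10)z - 3/10)(10z + 40) + (0)
Last nonzero remainder: 10z + 40. Dividing through by 10 gives the monic gcd z + 4.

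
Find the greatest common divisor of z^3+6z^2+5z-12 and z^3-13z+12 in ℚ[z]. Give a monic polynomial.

By polynomial division,
  z^3+6z^2+5z-12 = (z^3-13z+12) + (6z^2+18z-24)
  z^3-13z+12 = ((1/6)z-1/2)(6z^2+18z-24) + (0)
Last nonzero remainder: 6z^2+18z-24. Dividing through by 6 gives the monic gcd z^2+3z-4.

z^2+3z-4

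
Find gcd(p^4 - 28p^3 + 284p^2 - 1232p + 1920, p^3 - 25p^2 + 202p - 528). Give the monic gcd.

Repeated division with remainder:
  p^4 - 28p^3 + 284p^2 - 1232p + 1920 = (p - 3)(p^3 - 25p^2 + 202p - 528) + (7p^2 - 98p + 336)
  p^3 - 25p^2 + 202p - 528 = ((1/7)p - 11/7)(7p^2 - 98p + 336) + (0)
Last nonzero remainder: 7p^2 - 98p + 336. Dividing through by 7 gives the monic gcd p^2 - 14p + 48.

p^2 - 14p + 48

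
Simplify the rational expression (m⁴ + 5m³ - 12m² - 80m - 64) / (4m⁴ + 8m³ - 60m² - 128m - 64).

(m + 4)/(4m + 4)

Euclidean algorithm in ℚ[m]:
  m⁴ + 5m³ - 12m² - 80m - 64 = (1/4)(4m⁴ + 8m³ - 60m² - 128m - 64) + (3m³ + 3m² - 48m - 48)
  4m⁴ + 8m³ - 60m² - 128m - 64 = ((4/3)m + 4/3)(3m³ + 3m² - 48m - 48) + (0)
Last nonzero remainder: 3m³ + 3m² - 48m - 48. Dividing through by 3 gives the monic gcd m³ + m² - 16m - 16.
Cancel m³ + m² - 16m - 16 from numerator and denominator to get the reduced form.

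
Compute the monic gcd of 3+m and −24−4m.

1

Euclidean algorithm in ℚ[m]:
  m+3 = (−1/4)(−4m−24) + (−3)
  −4m−24 = ((4/3)m+8)(−3) + (0)
The last nonzero remainder is the constant −3, so the polynomials are coprime and gcd = 1.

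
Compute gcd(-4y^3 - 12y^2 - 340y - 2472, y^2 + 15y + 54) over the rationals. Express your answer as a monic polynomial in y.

Apply the Euclidean algorithm:
  -4y^3 - 12y^2 - 340y - 2472 = (-4y + 48)(y^2 + 15y + 54) + (-844y - 5064)
  y^2 + 15y + 54 = (-(1/844)y - 9/844)(-844y - 5064) + (0)
Last nonzero remainder: -844y - 5064. Dividing through by -844 gives the monic gcd y + 6.

y + 6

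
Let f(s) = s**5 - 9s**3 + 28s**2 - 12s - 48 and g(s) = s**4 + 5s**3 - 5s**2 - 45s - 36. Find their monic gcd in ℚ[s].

Euclidean algorithm in ℚ[s]:
  s**5 - 9s**3 + 28s**2 - 12s - 48 = (s - 5)(s**4 + 5s**3 - 5s**2 - 45s - 36) + (21s**3 + 48s**2 - 201s - 228)
  s**4 + 5s**3 - 5s**2 - 45s - 36 = ((1/21)s + 19/147)(21s**3 + 48s**2 - 201s - 228) + (-(80/49)s**2 - (400/49)s - 320/49)
  21s**3 + 48s**2 - 201s - 228 = (-(1029/80)s + 2793/80)(-(80/49)s**2 - (400/49)s - 320/49) + (0)
Last nonzero remainder: -(80/49)s**2 - (400/49)s - 320/49. Dividing through by -80/49 gives the monic gcd s**2 + 5s + 4.

s**2 + 5s + 4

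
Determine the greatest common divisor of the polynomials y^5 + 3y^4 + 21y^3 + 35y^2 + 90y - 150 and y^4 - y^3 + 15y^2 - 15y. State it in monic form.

Apply the Euclidean algorithm:
  y^5 + 3y^4 + 21y^3 + 35y^2 + 90y - 150 = (y + 4)(y^4 - y^3 + 15y^2 - 15y) + (10y^3 - 10y^2 + 150y - 150)
  y^4 - y^3 + 15y^2 - 15y = ((1/10)y)(10y^3 - 10y^2 + 150y - 150) + (0)
Last nonzero remainder: 10y^3 - 10y^2 + 150y - 150. Dividing through by 10 gives the monic gcd y^3 - y^2 + 15y - 15.

y^3 - y^2 + 15y - 15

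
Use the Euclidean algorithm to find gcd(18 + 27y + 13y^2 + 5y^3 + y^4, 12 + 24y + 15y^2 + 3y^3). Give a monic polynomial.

1 + y

Apply the Euclidean algorithm:
  y^4 + 5y^3 + 13y^2 + 27y + 18 = ((1/3)y)(3y^3 + 15y^2 + 24y + 12) + (5y^2 + 23y + 18)
  3y^3 + 15y^2 + 24y + 12 = ((3/5)y + 6/25)(5y^2 + 23y + 18) + ((192/25)y + 192/25)
  5y^2 + 23y + 18 = ((125/192)y + 75/32)((192/25)y + 192/25) + (0)
Last nonzero remainder: (192/25)y + 192/25. Dividing through by 192/25 gives the monic gcd y + 1.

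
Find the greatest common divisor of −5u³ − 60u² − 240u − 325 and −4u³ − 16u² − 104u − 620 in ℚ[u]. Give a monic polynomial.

By polynomial division,
  −5u³ − 60u² − 240u − 325 = (5/4)(−4u³ − 16u² − 104u − 620) + (−40u² − 110u + 450)
  −4u³ − 16u² − 104u − 620 = ((1/10)u + 1/8)(−40u² − 110u + 450) + (−(541/4)u − 2705/4)
  −40u² − 110u + 450 = ((160/541)u − 360/541)(−(541/4)u − 2705/4) + (0)
Last nonzero remainder: −(541/4)u − 2705/4. Dividing through by −541/4 gives the monic gcd u + 5.

u + 5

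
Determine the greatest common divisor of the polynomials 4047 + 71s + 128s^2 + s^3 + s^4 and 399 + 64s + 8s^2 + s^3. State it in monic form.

By polynomial division,
  s^4 + s^3 + 128s^2 + 71s + 4047 = (s - 7)(s^3 + 8s^2 + 64s + 399) + (120s^2 + 120s + 6840)
  s^3 + 8s^2 + 64s + 399 = ((1/120)s + 7/120)(120s^2 + 120s + 6840) + (0)
Last nonzero remainder: 120s^2 + 120s + 6840. Dividing through by 120 gives the monic gcd s^2 + s + 57.

57 + s + s^2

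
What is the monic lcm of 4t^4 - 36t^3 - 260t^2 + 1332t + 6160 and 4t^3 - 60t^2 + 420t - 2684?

t^6 - 13t^5 + 32t^4 + 44t^3 - 3757t^2 + 14153t + 93940

Euclidean algorithm in ℚ[t]:
  4t^4 - 36t^3 - 260t^2 + 1332t + 6160 = (t + 6)(4t^3 - 60t^2 + 420t - 2684) + (-320t^2 + 1496t + 22264)
  4t^3 - 60t^2 + 420t - 2684 = (-(1/80)t + 413/3200)(-320t^2 + 1496t + 22264) + ((202089/400)t - 2222979/400)
  -320t^2 + 1496t + 22264 = (-(128000/202089)t - 809600/202089)((202089/400)t - 2222979/400) + (0)
Last nonzero remainder: (202089/400)t - 2222979/400. Dividing through by 202089/400 gives the monic gcd t - 11.
Then lcm(f, g) = f·g / gcd(f, g); expanding and making the result monic gives the answer.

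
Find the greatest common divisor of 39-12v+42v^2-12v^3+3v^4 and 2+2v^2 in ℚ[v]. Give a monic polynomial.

1+v^2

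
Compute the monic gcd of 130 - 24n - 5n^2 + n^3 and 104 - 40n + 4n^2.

26 - 10n + n^2

Repeated division with remainder:
  n^3 - 5n^2 - 24n + 130 = ((1/4)n + 5/4)(4n^2 - 40n + 104) + (0)
Last nonzero remainder: 4n^2 - 40n + 104. Dividing through by 4 gives the monic gcd n^2 - 10n + 26.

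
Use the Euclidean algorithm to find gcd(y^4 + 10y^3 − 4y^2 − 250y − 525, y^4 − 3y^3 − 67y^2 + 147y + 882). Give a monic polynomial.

y^2 + 10y + 21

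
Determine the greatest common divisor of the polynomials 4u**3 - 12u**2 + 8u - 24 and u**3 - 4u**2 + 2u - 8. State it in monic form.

Repeated division with remainder:
  4u**3 - 12u**2 + 8u - 24 = (4)(u**3 - 4u**2 + 2u - 8) + (4u**2 + 8)
  u**3 - 4u**2 + 2u - 8 = ((1/4)u - 1)(4u**2 + 8) + (0)
Last nonzero remainder: 4u**2 + 8. Dividing through by 4 gives the monic gcd u**2 + 2.

u**2 + 2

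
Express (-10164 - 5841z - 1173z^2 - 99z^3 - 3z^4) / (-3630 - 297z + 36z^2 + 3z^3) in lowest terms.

(-28 - 11z - z^2)/(-10 + z)

Repeated division with remainder:
  -3z^4 - 99z^3 - 1173z^2 - 5841z - 10164 = (-z - 21)(3z^3 + 36z^2 - 297z - 3630) + (-714z^2 - 15708z - 86394)
  3z^3 + 36z^2 - 297z - 3630 = (-(1/238)z + 5/119)(-714z^2 - 15708z - 86394) + (0)
Last nonzero remainder: -714z^2 - 15708z - 86394. Dividing through by -714 gives the monic gcd z^2 + 22z + 121.
Cancel z^2 + 22z + 121 from numerator and denominator to get the reduced form.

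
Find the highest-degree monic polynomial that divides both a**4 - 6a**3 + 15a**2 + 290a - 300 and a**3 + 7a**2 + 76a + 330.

a + 5

Apply the Euclidean algorithm:
  a**4 - 6a**3 + 15a**2 + 290a - 300 = (a - 13)(a**3 + 7a**2 + 76a + 330) + (30a**2 + 948a + 3990)
  a**3 + 7a**2 + 76a + 330 = ((1/30)a - 41/50)(30a**2 + 948a + 3990) + ((18009/25)a + 18009/5)
  30a**2 + 948a + 3990 = ((250/6003)a + 6650/6003)((18009/25)a + 18009/5) + (0)
Last nonzero remainder: (18009/25)a + 18009/5. Dividing through by 18009/25 gives the monic gcd a + 5.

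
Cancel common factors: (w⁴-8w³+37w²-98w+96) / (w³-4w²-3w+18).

(w³-5w²+22w-32)/(w²-w-6)

Apply the Euclidean algorithm:
  w⁴-8w³+37w²-98w+96 = (w-4)(w³-4w²-3w+18) + (24w²-128w+168)
  w³-4w²-3w+18 = ((1/24)w+1/18)(24w²-128w+168) + (-(26/9)w+26/3)
  24w²-128w+168 = (-(108/13)w+252/13)(-(26/9)w+26/3) + (0)
Last nonzero remainder: -(26/9)w+26/3. Dividing through by -26/9 gives the monic gcd w-3.
Cancel w-3 from numerator and denominator to get the reduced form.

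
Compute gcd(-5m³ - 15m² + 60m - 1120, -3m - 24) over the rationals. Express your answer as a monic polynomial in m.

m + 8

By polynomial division,
  -5m³ - 15m² + 60m - 1120 = ((5/3)m² - (25/3)m + 140/3)(-3m - 24) + (0)
Last nonzero remainder: -3m - 24. Dividing through by -3 gives the monic gcd m + 8.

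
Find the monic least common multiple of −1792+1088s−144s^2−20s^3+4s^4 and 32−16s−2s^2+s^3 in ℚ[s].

3584−3072s+384s^2+240s^3−54s^4−3s^5+s^6

Repeated division with remainder:
  4s^4−20s^3−144s^2+1088s−1792 = (4s−12)(s^3−2s^2−16s+32) + (−104s^2+768s−1408)
  s^3−2s^2−16s+32 = (−(1/104)s−35/676)(−104s^2+768s−1408) + ((1728/169)s−6912/169)
  −104s^2+768s−1408 = (−(2197/216)s+1859/54)((1728/169)s−6912/169) + (0)
Last nonzero remainder: (1728/169)s−6912/169. Dividing through by 1728/169 gives the monic gcd s−4.
Then lcm(f, g) = f·g / gcd(f, g); expanding and making the result monic gives the answer.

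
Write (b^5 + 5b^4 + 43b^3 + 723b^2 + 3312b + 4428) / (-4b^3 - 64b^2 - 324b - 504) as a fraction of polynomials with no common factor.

Apply the Euclidean algorithm:
  b^5 + 5b^4 + 43b^3 + 723b^2 + 3312b + 4428 = (-(1/4)b^2 + (11/4)b - 69/2)(-4b^3 - 64b^2 - 324b - 504) + (-720b^2 - 6480b - 12960)
  -4b^3 - 64b^2 - 324b - 504 = ((1/180)b + 7/180)(-720b^2 - 6480b - 12960) + (0)
Last nonzero remainder: -720b^2 - 6480b - 12960. Dividing through by -720 gives the monic gcd b^2 + 9b + 18.
Cancel b^2 + 9b + 18 from numerator and denominator to get the reduced form.

(-b^3 + 4b^2 - 61b - 246)/(4b + 28)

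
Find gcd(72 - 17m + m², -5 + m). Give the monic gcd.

Repeated division with remainder:
  m² - 17m + 72 = (m - 12)(m - 5) + (12)
  m - 5 = ((1/12)m - 5/12)(12) + (0)
The last nonzero remainder is the constant 12, so the polynomials are coprime and gcd = 1.

1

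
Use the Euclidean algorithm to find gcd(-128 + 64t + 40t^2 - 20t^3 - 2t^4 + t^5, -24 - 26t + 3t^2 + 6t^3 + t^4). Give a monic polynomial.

-8 + 2t + t^2

Apply the Euclidean algorithm:
  t^5 - 2t^4 - 20t^3 + 40t^2 + 64t - 128 = (t - 8)(t^4 + 6t^3 + 3t^2 - 26t - 24) + (25t^3 + 90t^2 - 120t - 320)
  t^4 + 6t^3 + 3t^2 - 26t - 24 = ((1/25)t + 12/125)(25t^3 + 90t^2 - 120t - 320) + (-(21/25)t^2 - (42/25)t + 168/25)
  25t^3 + 90t^2 - 120t - 320 = (-(625/21)t - 1000/21)(-(21/25)t^2 - (42/25)t + 168/25) + (0)
Last nonzero remainder: -(21/25)t^2 - (42/25)t + 168/25. Dividing through by -21/25 gives the monic gcd t^2 + 2t - 8.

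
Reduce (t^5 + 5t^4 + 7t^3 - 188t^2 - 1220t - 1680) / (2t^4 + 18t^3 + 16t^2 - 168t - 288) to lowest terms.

Apply the Euclidean algorithm:
  t^5 + 5t^4 + 7t^3 - 188t^2 - 1220t - 1680 = ((1/2)t - 2)(2t^4 + 18t^3 + 16t^2 - 168t - 288) + (35t^3 - 72t^2 - 1412t - 2256)
  2t^4 + 18t^3 + 16t^2 - 168t - 288 = ((2/35)t + 774/1225)(35t^3 - 72t^2 - 1412t - 2256) + ((174168/1225)t^2 + (1045008/1225)t + 1393344/1225)
  35t^3 - 72t^2 - 1412t - 2256 = ((42875/174168)t - 57575/29028)((174168/1225)t^2 + (1045008/1225)t + 1393344/1225) + (0)
Last nonzero remainder: (174168/1225)t^2 + (1045008/1225)t + 1393344/1225. Dividing through by 174168/1225 gives the monic gcd t^2 + 6t + 8.
Cancel t^2 + 6t + 8 from numerator and denominator to get the reduced form.

(t^3 - t^2 + 5t - 210)/(2t^2 + 6t - 36)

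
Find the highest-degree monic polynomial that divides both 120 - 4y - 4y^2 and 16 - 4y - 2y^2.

Apply the Euclidean algorithm:
  -4y^2 - 4y + 120 = (2)(-2y^2 - 4y + 16) + (4y + 88)
  -2y^2 - 4y + 16 = (-(1/2)y + 10)(4y + 88) + (-864)
  4y + 88 = (-(1/216)y - 11/108)(-864) + (0)
The last nonzero remainder is the constant -864, so the polynomials are coprime and gcd = 1.

1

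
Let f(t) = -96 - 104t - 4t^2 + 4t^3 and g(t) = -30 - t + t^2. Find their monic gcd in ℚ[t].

Euclidean algorithm in ℚ[t]:
  4t^3 - 4t^2 - 104t - 96 = (4t)(t^2 - t - 30) + (16t - 96)
  t^2 - t - 30 = ((1/16)t + 5/16)(16t - 96) + (0)
Last nonzero remainder: 16t - 96. Dividing through by 16 gives the monic gcd t - 6.

-6 + t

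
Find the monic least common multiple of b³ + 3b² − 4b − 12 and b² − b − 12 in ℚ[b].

b⁴ − b³ − 16b² + 4b + 48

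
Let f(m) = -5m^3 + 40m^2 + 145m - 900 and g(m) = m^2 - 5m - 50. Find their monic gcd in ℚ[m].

m + 5

Euclidean algorithm in ℚ[m]:
  -5m^3 + 40m^2 + 145m - 900 = (-5m + 15)(m^2 - 5m - 50) + (-30m - 150)
  m^2 - 5m - 50 = (-(1/30)m + 1/3)(-30m - 150) + (0)
Last nonzero remainder: -30m - 150. Dividing through by -30 gives the monic gcd m + 5.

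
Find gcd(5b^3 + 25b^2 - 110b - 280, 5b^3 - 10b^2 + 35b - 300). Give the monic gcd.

By polynomial division,
  5b^3 + 25b^2 - 110b - 280 = (5b^3 - 10b^2 + 35b - 300) + (35b^2 - 145b + 20)
  5b^3 - 10b^2 + 35b - 300 = ((1/7)b + 15/49)(35b^2 - 145b + 20) + ((3750/49)b - 15000/49)
  35b^2 - 145b + 20 = ((343/750)b - 49/750)((3750/49)b - 15000/49) + (0)
Last nonzero remainder: (3750/49)b - 15000/49. Dividing through by 3750/49 gives the monic gcd b - 4.

b - 4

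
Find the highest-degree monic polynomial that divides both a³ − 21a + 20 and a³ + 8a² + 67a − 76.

a − 1

By polynomial division,
  a³ − 21a + 20 = (a³ + 8a² + 67a − 76) + (−8a² − 88a + 96)
  a³ + 8a² + 67a − 76 = (−(1/8)a + 3/8)(−8a² − 88a + 96) + (112a − 112)
  −8a² − 88a + 96 = (−(1/14)a − 6/7)(112a − 112) + (0)
Last nonzero remainder: 112a − 112. Dividing through by 112 gives the monic gcd a − 1.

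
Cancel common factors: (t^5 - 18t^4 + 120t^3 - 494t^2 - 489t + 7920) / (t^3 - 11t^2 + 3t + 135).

(t^3 - 16t^2 + 103t - 528)/(t - 9)

By polynomial division,
  t^5 - 18t^4 + 120t^3 - 494t^2 - 489t + 7920 = (t^2 - 7t + 40)(t^3 - 11t^2 + 3t + 135) + (-168t^2 + 336t + 2520)
  t^3 - 11t^2 + 3t + 135 = (-(1/168)t + 3/56)(-168t^2 + 336t + 2520) + (0)
Last nonzero remainder: -168t^2 + 336t + 2520. Dividing through by -168 gives the monic gcd t^2 - 2t - 15.
Cancel t^2 - 2t - 15 from numerator and denominator to get the reduced form.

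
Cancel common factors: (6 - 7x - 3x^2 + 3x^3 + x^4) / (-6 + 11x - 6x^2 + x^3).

Apply the Euclidean algorithm:
  x^4 + 3x^3 - 3x^2 - 7x + 6 = (x + 9)(x^3 - 6x^2 + 11x - 6) + (40x^2 - 100x + 60)
  x^3 - 6x^2 + 11x - 6 = ((1/40)x - 7/80)(40x^2 - 100x + 60) + ((3/4)x - 3/4)
  40x^2 - 100x + 60 = ((160/3)x - 80)((3/4)x - 3/4) + (0)
Last nonzero remainder: (3/4)x - 3/4. Dividing through by 3/4 gives the monic gcd x - 1.
Cancel x - 1 from numerator and denominator to get the reduced form.

(-6 + x + 4x^2 + x^3)/(6 - 5x + x^2)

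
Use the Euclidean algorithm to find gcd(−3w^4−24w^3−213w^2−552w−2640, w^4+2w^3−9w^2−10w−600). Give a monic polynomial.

Apply the Euclidean algorithm:
  −3w^4−24w^3−213w^2−552w−2640 = (−3)(w^4+2w^3−9w^2−10w−600) + (−18w^3−240w^2−582w−4440)
  w^4+2w^3−9w^2−10w−600 = (−(1/18)w+17/27)(−18w^3−240w^2−582w−4440) + ((988/9)w^2+(988/9)w+19760/9)
  −18w^3−240w^2−582w−4440 = (−(81/494)w−999/494)((988/9)w^2+(988/9)w+19760/9) + (0)
Last nonzero remainder: (988/9)w^2+(988/9)w+19760/9. Dividing through by 988/9 gives the monic gcd w^2+w+20.

w^2+w+20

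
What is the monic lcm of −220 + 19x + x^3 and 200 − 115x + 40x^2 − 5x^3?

−1760 + 812x − 277x^2 + 27x^3 − 3x^4 + x^5

Euclidean algorithm in ℚ[x]:
  x^3 + 19x − 220 = (−1/5)(−5x^3 + 40x^2 − 115x + 200) + (8x^2 − 4x − 180)
  −5x^3 + 40x^2 − 115x + 200 = (−(5/8)x + 75/16)(8x^2 − 4x − 180) + (−(835/4)x + 4175/4)
  8x^2 − 4x − 180 = (−(32/835)x − 144/835)(−(835/4)x + 4175/4) + (0)
Last nonzero remainder: −(835/4)x + 4175/4. Dividing through by −835/4 gives the monic gcd x − 5.
Then lcm(f, g) = f·g / gcd(f, g); expanding and making the result monic gives the answer.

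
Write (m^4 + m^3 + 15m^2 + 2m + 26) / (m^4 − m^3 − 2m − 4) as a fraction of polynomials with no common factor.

(m^2 + m + 13)/(m^2 − m − 2)

Apply the Euclidean algorithm:
  m^4 + m^3 + 15m^2 + 2m + 26 = (m^4 − m^3 − 2m − 4) + (2m^3 + 15m^2 + 4m + 30)
  m^4 − m^3 − 2m − 4 = ((1/2)m − 17/4)(2m^3 + 15m^2 + 4m + 30) + ((247/4)m^2 + 247/2)
  2m^3 + 15m^2 + 4m + 30 = ((8/247)m + 60/247)((247/4)m^2 + 247/2) + (0)
Last nonzero remainder: (247/4)m^2 + 247/2. Dividing through by 247/4 gives the monic gcd m^2 + 2.
Cancel m^2 + 2 from numerator and denominator to get the reduced form.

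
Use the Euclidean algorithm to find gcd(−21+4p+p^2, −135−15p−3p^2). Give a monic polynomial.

1

Apply the Euclidean algorithm:
  p^2+4p−21 = (−1/3)(−3p^2−15p−135) + (−p−66)
  −3p^2−15p−135 = (3p−183)(−p−66) + (−12213)
  −p−66 = ((1/12213)p+22/4071)(−12213) + (0)
The last nonzero remainder is the constant −12213, so the polynomials are coprime and gcd = 1.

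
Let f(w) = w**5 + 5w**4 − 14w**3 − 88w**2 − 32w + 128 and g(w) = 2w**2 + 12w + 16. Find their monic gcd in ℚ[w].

Repeated division with remainder:
  w**5 + 5w**4 − 14w**3 − 88w**2 − 32w + 128 = ((1/2)w**3 − (1/2)w**2 − 8w + 8)(2w**2 + 12w + 16) + (0)
Last nonzero remainder: 2w**2 + 12w + 16. Dividing through by 2 gives the monic gcd w**2 + 6w + 8.

w**2 + 6w + 8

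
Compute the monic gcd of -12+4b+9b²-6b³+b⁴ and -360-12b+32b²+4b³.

-3+b

Euclidean algorithm in ℚ[b]:
  b⁴-6b³+9b²+4b-12 = ((1/4)b-7/2)(4b³+32b²-12b-360) + (124b²+52b-1272)
  4b³+32b²-12b-360 = ((1/31)b+235/961)(124b²+52b-1272) + ((15680/961)b-47040/961)
  124b²+52b-1272 = ((29791/3920)b+50933/1960)((15680/961)b-47040/961) + (0)
Last nonzero remainder: (15680/961)b-47040/961. Dividing through by 15680/961 gives the monic gcd b-3.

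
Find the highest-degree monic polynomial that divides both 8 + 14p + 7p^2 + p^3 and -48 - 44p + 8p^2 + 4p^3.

Repeated division with remainder:
  p^3 + 7p^2 + 14p + 8 = (1/4)(4p^3 + 8p^2 - 44p - 48) + (5p^2 + 25p + 20)
  4p^3 + 8p^2 - 44p - 48 = ((4/5)p - 12/5)(5p^2 + 25p + 20) + (0)
Last nonzero remainder: 5p^2 + 25p + 20. Dividing through by 5 gives the monic gcd p^2 + 5p + 4.

4 + 5p + p^2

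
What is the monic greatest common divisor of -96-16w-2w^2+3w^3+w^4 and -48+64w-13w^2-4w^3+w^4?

By polynomial division,
  w^4+3w^3-2w^2-16w-96 = (w^4-4w^3-13w^2+64w-48) + (7w^3+11w^2-80w-48)
  w^4-4w^3-13w^2+64w-48 = ((1/7)w-39/49)(7w^3+11w^2-80w-48) + ((352/49)w^2+(352/49)w-4224/49)
  7w^3+11w^2-80w-48 = ((343/352)w+49/88)((352/49)w^2+(352/49)w-4224/49) + (0)
Last nonzero remainder: (352/49)w^2+(352/49)w-4224/49. Dividing through by 352/49 gives the monic gcd w^2+w-12.

-12+w+w^2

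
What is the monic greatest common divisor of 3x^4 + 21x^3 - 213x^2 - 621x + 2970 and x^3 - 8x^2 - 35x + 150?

Apply the Euclidean algorithm:
  3x^4 + 21x^3 - 213x^2 - 621x + 2970 = (3x + 45)(x^3 - 8x^2 - 35x + 150) + (252x^2 + 504x - 3780)
  x^3 - 8x^2 - 35x + 150 = ((1/252)x - 5/126)(252x^2 + 504x - 3780) + (0)
Last nonzero remainder: 252x^2 + 504x - 3780. Dividing through by 252 gives the monic gcd x^2 + 2x - 15.

x^2 + 2x - 15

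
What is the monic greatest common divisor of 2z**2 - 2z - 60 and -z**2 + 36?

By polynomial division,
  2z**2 - 2z - 60 = (-2)(-z**2 + 36) + (-2z + 12)
  -z**2 + 36 = ((1/2)z + 3)(-2z + 12) + (0)
Last nonzero remainder: -2z + 12. Dividing through by -2 gives the monic gcd z - 6.

z - 6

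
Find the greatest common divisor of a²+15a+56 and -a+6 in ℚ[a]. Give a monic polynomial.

By polynomial division,
  a²+15a+56 = (-a-21)(-a+6) + (182)
  -a+6 = (-(1/182)a+3/91)(182) + (0)
The last nonzero remainder is the constant 182, so the polynomials are coprime and gcd = 1.

1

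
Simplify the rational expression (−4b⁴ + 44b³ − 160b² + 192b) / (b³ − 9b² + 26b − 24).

(−4b² + 16b)/(b − 2)

Euclidean algorithm in ℚ[b]:
  −4b⁴ + 44b³ − 160b² + 192b = (−4b + 8)(b³ − 9b² + 26b − 24) + (16b² − 112b + 192)
  b³ − 9b² + 26b − 24 = ((1/16)b − 1/8)(16b² − 112b + 192) + (0)
Last nonzero remainder: 16b² − 112b + 192. Dividing through by 16 gives the monic gcd b² − 7b + 12.
Cancel b² − 7b + 12 from numerator and denominator to get the reduced form.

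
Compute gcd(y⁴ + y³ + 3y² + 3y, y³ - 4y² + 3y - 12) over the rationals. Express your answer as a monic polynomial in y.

y² + 3

By polynomial division,
  y⁴ + y³ + 3y² + 3y = (y + 5)(y³ - 4y² + 3y - 12) + (20y² + 60)
  y³ - 4y² + 3y - 12 = ((1/20)y - 1/5)(20y² + 60) + (0)
Last nonzero remainder: 20y² + 60. Dividing through by 20 gives the monic gcd y² + 3.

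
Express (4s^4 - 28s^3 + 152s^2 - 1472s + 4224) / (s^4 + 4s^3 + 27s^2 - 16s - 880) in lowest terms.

(4s - 24)/(s + 5)

Apply the Euclidean algorithm:
  4s^4 - 28s^3 + 152s^2 - 1472s + 4224 = (4)(s^4 + 4s^3 + 27s^2 - 16s - 880) + (-44s^3 + 44s^2 - 1408s + 7744)
  s^4 + 4s^3 + 27s^2 - 16s - 880 = (-(1/44)s - 5/44)(-44s^3 + 44s^2 - 1408s + 7744) + (0)
Last nonzero remainder: -44s^3 + 44s^2 - 1408s + 7744. Dividing through by -44 gives the monic gcd s^3 - s^2 + 32s - 176.
Cancel s^3 - s^2 + 32s - 176 from numerator and denominator to get the reduced form.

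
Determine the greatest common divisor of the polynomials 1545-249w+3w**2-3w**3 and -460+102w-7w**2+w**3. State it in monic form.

Euclidean algorithm in ℚ[w]:
  -3w**3+3w**2-249w+1545 = (-3)(w**3-7w**2+102w-460) + (-18w**2+57w+165)
  w**3-7w**2+102w-460 = (-(1/18)w+23/108)(-18w**2+57w+165) + ((3565/36)w-17825/36)
  -18w**2+57w+165 = (-(648/3565)w-1188/3565)((3565/36)w-17825/36) + (0)
Last nonzero remainder: (3565/36)w-17825/36. Dividing through by 3565/36 gives the monic gcd w-5.

-5+w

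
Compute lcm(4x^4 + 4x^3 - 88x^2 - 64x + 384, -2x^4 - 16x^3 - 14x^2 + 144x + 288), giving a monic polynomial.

x^6 + 2x^5 - 33x^4 - 50x^3 + 344x^2 + 288x - 1152

Euclidean algorithm in ℚ[x]:
  4x^4 + 4x^3 - 88x^2 - 64x + 384 = (-2)(-2x^4 - 16x^3 - 14x^2 + 144x + 288) + (-28x^3 - 116x^2 + 224x + 960)
  -2x^4 - 16x^3 - 14x^2 + 144x + 288 = ((1/14)x + 27/98)(-28x^3 - 116x^2 + 224x + 960) + ((96/49)x^2 + (96/7)x + 1152/49)
  -28x^3 - 116x^2 + 224x + 960 = (-(343/24)x + 245/6)((96/49)x^2 + (96/7)x + 1152/49) + (0)
Last nonzero remainder: (96/49)x^2 + (96/7)x + 1152/49. Dividing through by 96/49 gives the monic gcd x^2 + 7x + 12.
Then lcm(f, g) = f·g / gcd(f, g); expanding and making the result monic gives the answer.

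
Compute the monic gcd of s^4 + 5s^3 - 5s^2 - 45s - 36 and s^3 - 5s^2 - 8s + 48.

Apply the Euclidean algorithm:
  s^4 + 5s^3 - 5s^2 - 45s - 36 = (s + 10)(s^3 - 5s^2 - 8s + 48) + (53s^2 - 13s - 516)
  s^3 - 5s^2 - 8s + 48 = ((1/53)s - 252/2809)(53s^2 - 13s - 516) + ((1600/2809)s + 4800/2809)
  53s^2 - 13s - 516 = ((148877/1600)s - 120787/400)((1600/2809)s + 4800/2809) + (0)
Last nonzero remainder: (1600/2809)s + 4800/2809. Dividing through by 1600/2809 gives the monic gcd s + 3.

s + 3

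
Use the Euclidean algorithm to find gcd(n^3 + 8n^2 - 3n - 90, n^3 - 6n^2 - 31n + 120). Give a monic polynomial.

Apply the Euclidean algorithm:
  n^3 + 8n^2 - 3n - 90 = (n^3 - 6n^2 - 31n + 120) + (14n^2 + 28n - 210)
  n^3 - 6n^2 - 31n + 120 = ((1/14)n - 4/7)(14n^2 + 28n - 210) + (0)
Last nonzero remainder: 14n^2 + 28n - 210. Dividing through by 14 gives the monic gcd n^2 + 2n - 15.

n^2 + 2n - 15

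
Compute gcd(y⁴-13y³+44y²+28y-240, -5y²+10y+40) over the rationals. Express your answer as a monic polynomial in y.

Repeated division with remainder:
  y⁴-13y³+44y²+28y-240 = (-(1/5)y²+(11/5)y-6)(-5y²+10y+40) + (0)
Last nonzero remainder: -5y²+10y+40. Dividing through by -5 gives the monic gcd y²-2y-8.

y²-2y-8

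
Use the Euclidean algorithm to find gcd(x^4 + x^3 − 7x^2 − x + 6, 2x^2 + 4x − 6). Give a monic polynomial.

x^2 + 2x − 3

Apply the Euclidean algorithm:
  x^4 + x^3 − 7x^2 − x + 6 = ((1/2)x^2 − (1/2)x − 1)(2x^2 + 4x − 6) + (0)
Last nonzero remainder: 2x^2 + 4x − 6. Dividing through by 2 gives the monic gcd x^2 + 2x − 3.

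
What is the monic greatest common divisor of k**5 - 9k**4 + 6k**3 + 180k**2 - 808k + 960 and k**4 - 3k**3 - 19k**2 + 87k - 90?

Euclidean algorithm in ℚ[k]:
  k**5 - 9k**4 + 6k**3 + 180k**2 - 808k + 960 = (k - 6)(k**4 - 3k**3 - 19k**2 + 87k - 90) + (7k**3 - 21k**2 - 196k + 420)
  k**4 - 3k**3 - 19k**2 + 87k - 90 = ((1/7)k)(7k**3 - 21k**2 - 196k + 420) + (9k**2 + 27k - 90)
  7k**3 - 21k**2 - 196k + 420 = ((7/9)k - 14/3)(9k**2 + 27k - 90) + (0)
Last nonzero remainder: 9k**2 + 27k - 90. Dividing through by 9 gives the monic gcd k**2 + 3k - 10.

k**2 + 3k - 10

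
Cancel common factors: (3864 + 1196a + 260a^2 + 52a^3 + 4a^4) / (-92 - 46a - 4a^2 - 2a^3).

By polynomial division,
  4a^4 + 52a^3 + 260a^2 + 1196a + 3864 = (-2a - 22)(-2a^3 - 4a^2 - 46a - 92) + (80a^2 + 1840)
  -2a^3 - 4a^2 - 46a - 92 = (-(1/40)a - 1/20)(80a^2 + 1840) + (0)
Last nonzero remainder: 80a^2 + 1840. Dividing through by 80 gives the monic gcd a^2 + 23.
Cancel a^2 + 23 from numerator and denominator to get the reduced form.

(-84 - 26a - 2a^2)/(2 + a)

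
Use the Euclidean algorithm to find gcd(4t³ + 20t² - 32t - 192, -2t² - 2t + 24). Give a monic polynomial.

t² + t - 12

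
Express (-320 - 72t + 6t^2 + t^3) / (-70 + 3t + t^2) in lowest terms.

Repeated division with remainder:
  t^3 + 6t^2 - 72t - 320 = (t + 3)(t^2 + 3t - 70) + (-11t - 110)
  t^2 + 3t - 70 = (-(1/11)t + 7/11)(-11t - 110) + (0)
Last nonzero remainder: -11t - 110. Dividing through by -11 gives the monic gcd t + 10.
Cancel t + 10 from numerator and denominator to get the reduced form.

(-32 - 4t + t^2)/(-7 + t)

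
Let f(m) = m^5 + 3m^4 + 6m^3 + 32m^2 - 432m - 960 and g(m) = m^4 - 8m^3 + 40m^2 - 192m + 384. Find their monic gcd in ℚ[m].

m^3 - 4m^2 + 24m - 96

By polynomial division,
  m^5 + 3m^4 + 6m^3 + 32m^2 - 432m - 960 = (m + 11)(m^4 - 8m^3 + 40m^2 - 192m + 384) + (54m^3 - 216m^2 + 1296m - 5184)
  m^4 - 8m^3 + 40m^2 - 192m + 384 = ((1/54)m - 2/27)(54m^3 - 216m^2 + 1296m - 5184) + (0)
Last nonzero remainder: 54m^3 - 216m^2 + 1296m - 5184. Dividing through by 54 gives the monic gcd m^3 - 4m^2 + 24m - 96.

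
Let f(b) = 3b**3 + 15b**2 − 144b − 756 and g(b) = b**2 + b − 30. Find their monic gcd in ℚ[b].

b + 6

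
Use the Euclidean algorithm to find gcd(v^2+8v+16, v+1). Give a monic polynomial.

1

By polynomial division,
  v^2+8v+16 = (v+7)(v+1) + (9)
  v+1 = ((1/9)v+1/9)(9) + (0)
The last nonzero remainder is the constant 9, so the polynomials are coprime and gcd = 1.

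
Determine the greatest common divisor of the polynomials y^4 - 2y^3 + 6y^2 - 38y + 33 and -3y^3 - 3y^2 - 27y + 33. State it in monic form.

Apply the Euclidean algorithm:
  y^4 - 2y^3 + 6y^2 - 38y + 33 = (-(1/3)y + 1)(-3y^3 - 3y^2 - 27y + 33) + (0)
Last nonzero remainder: -3y^3 - 3y^2 - 27y + 33. Dividing through by -3 gives the monic gcd y^3 + y^2 + 9y - 11.

y^3 + y^2 + 9y - 11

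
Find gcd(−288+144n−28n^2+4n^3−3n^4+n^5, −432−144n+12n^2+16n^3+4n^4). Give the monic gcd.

−36+n^2+n^3

Apply the Euclidean algorithm:
  n^5−3n^4+4n^3−28n^2+144n−288 = ((1/4)n−7/4)(4n^4+16n^3+12n^2−144n−432) + (29n^3+29n^2−1044)
  4n^4+16n^3+12n^2−144n−432 = ((4/29)n+12/29)(29n^3+29n^2−1044) + (0)
Last nonzero remainder: 29n^3+29n^2−1044. Dividing through by 29 gives the monic gcd n^3+n^2−36.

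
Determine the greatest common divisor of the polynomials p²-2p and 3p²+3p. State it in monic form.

Apply the Euclidean algorithm:
  p²-2p = (1/3)(3p²+3p) + (-3p)
  3p²+3p = (-p-1)(-3p) + (0)
Last nonzero remainder: -3p. Dividing through by -3 gives the monic gcd p.

p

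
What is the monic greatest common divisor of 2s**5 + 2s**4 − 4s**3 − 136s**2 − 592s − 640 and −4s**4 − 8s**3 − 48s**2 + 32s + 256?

s**3 + 4s**2 + 20s + 32

Apply the Euclidean algorithm:
  2s**5 + 2s**4 − 4s**3 − 136s**2 − 592s − 640 = (−(1/2)s + 1/2)(−4s**4 − 8s**3 − 48s**2 + 32s + 256) + (−24s**3 − 96s**2 − 480s − 768)
  −4s**4 − 8s**3 − 48s**2 + 32s + 256 = ((1/6)s − 1/3)(−24s**3 − 96s**2 − 480s − 768) + (0)
Last nonzero remainder: −24s**3 − 96s**2 − 480s − 768. Dividing through by −24 gives the monic gcd s**3 + 4s**2 + 20s + 32.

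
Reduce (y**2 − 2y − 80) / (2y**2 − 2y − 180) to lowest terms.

(y + 8)/(2y + 18)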